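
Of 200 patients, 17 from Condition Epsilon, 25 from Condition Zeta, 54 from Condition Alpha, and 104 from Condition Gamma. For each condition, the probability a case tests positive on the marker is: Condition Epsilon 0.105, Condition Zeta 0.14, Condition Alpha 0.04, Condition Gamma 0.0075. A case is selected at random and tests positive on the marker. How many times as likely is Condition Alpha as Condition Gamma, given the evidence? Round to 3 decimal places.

Compute prior × likelihood for every hypothesis:
  Condition Epsilon: 0.085 × 0.105 = 0.008925
  Condition Zeta: 0.125 × 0.14 = 0.0175
  Condition Alpha: 0.27 × 0.04 = 0.0108
  Condition Gamma: 0.52 × 0.0075 = 0.0039
Sum = 0.041125.
The ratio is 0.0108 / 0.0039 (the normalizer cancels) = 2.769.

2.769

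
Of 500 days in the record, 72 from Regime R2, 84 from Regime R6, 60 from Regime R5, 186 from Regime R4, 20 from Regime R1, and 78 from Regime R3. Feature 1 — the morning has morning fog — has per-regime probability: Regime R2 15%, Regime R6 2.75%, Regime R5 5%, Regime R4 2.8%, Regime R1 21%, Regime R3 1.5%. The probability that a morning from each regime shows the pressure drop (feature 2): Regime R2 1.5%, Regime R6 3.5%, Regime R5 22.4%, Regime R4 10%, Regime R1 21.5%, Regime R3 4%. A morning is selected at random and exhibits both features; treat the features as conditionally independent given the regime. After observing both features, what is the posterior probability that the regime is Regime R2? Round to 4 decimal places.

0.0679

Prior × likelihood for each hypothesis:
  Regime R2: 0.144 × 0.15 × 0.015 = 0.000324
  Regime R6: 0.168 × 0.0275 × 0.035 = 0.0001617
  Regime R5: 0.12 × 0.05 × 0.224 = 0.001344
  Regime R4: 0.372 × 0.028 × 0.1 = 0.0010416
  Regime R1: 0.04 × 0.21 × 0.215 = 0.001806
  Regime R3: 0.156 × 0.015 × 0.04 = 0.0000936
Total = 0.0047709.
P(Regime R2 | evidence) = 0.000324 / 0.0047709 ≈ 0.0679.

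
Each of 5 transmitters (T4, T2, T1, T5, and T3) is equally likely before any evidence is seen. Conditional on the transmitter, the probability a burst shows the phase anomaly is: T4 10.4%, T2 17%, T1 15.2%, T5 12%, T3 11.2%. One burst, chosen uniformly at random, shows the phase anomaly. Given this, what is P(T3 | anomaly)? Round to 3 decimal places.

0.170

Since the prior is uniform, the posterior is proportional to the likelihood:
  T4: 0.104
  T2: 0.17
  T1: 0.152
  T5: 0.12
  T3: 0.112
Normalizing constant = 0.658.
P(T3 | evidence) = 0.112 / 0.658 ≈ 0.170.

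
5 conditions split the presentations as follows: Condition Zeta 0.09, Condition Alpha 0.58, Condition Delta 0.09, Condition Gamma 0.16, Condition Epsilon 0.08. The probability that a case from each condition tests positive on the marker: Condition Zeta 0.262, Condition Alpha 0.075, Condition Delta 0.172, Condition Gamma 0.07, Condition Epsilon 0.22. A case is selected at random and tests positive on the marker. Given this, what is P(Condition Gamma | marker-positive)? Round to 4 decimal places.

Compute prior × likelihood for every hypothesis:
  Condition Zeta: 0.09 × 0.262 = 0.02358
  Condition Alpha: 0.58 × 0.075 = 0.0435
  Condition Delta: 0.09 × 0.172 = 0.01548
  Condition Gamma: 0.16 × 0.07 = 0.0112
  Condition Epsilon: 0.08 × 0.22 = 0.0176
Sum = 0.11136.
P(Condition Gamma | evidence) = 0.0112 / 0.11136 ≈ 0.1006.

0.1006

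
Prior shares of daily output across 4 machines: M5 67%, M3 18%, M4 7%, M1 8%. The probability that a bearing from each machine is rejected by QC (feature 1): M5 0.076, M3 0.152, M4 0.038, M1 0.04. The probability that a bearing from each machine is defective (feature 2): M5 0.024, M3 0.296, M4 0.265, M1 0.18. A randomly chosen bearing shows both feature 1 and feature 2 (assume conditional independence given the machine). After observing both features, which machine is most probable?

Unnormalized posteriors (prior × likelihood):
  M5: 0.67 × 0.076 × 0.024 = 0.00122208
  M3: 0.18 × 0.152 × 0.296 = 0.00809856
  M4: 0.07 × 0.038 × 0.265 = 0.0007049
  M1: 0.08 × 0.04 × 0.18 = 0.000576
Total = 0.01060154.
Largest term belongs to M3, so M3 is most probable.

M3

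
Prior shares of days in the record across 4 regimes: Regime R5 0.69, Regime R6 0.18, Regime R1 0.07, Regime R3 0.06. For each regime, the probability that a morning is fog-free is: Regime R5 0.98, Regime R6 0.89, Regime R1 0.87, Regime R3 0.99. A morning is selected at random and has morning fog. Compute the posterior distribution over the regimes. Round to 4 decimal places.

Taking complements, P(fog | each) = Regime R5 0.02, Regime R6 0.11, Regime R1 0.13, Regime R3 0.01.
Compute prior × likelihood for every hypothesis:
  Regime R5: 0.69 × 0.02 = 0.0138
  Regime R6: 0.18 × 0.11 = 0.0198
  Regime R1: 0.07 × 0.13 = 0.0091
  Regime R3: 0.06 × 0.01 = 0.0006
Normalizing constant = 0.0433.
P(Regime R5 | fog) = 0.0138/0.0433 ≈ 0.3187
P(Regime R6 | fog) = 0.0198/0.0433 ≈ 0.4573
P(Regime R1 | fog) = 0.0091/0.0433 ≈ 0.2102
P(Regime R3 | fog) = 0.0006/0.0433 ≈ 0.0139

Regime R5 0.3187, Regime R6 0.4573, Regime R1 0.2102, Regime R3 0.0139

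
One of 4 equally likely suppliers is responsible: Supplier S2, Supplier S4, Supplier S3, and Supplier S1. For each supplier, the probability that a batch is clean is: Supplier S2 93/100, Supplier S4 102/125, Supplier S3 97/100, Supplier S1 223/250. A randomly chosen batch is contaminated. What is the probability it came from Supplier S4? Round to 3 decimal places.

Taking complements, P(contaminated | each) = Supplier S2 0.07, Supplier S4 0.184, Supplier S3 0.03, Supplier S1 0.108.
Since the prior is uniform, the posterior is proportional to the likelihood:
  Supplier S2: 0.07
  Supplier S4: 0.184
  Supplier S3: 0.03
  Supplier S1: 0.108
Total = 0.392.
P(Supplier S4 | evidence) = 0.184 / 0.392 ≈ 0.469.

0.469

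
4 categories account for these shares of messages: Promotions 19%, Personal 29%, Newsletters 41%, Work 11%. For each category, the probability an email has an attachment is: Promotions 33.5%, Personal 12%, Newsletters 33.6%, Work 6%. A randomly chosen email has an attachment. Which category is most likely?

Compute prior × likelihood for every hypothesis:
  Promotions: 0.19 × 0.335 = 0.06365
  Personal: 0.29 × 0.12 = 0.0348
  Newsletters: 0.41 × 0.336 = 0.13776
  Work: 0.11 × 0.06 = 0.0066
Sum = 0.24281.
Largest term belongs to Newsletters, so Newsletters is most probable.

Newsletters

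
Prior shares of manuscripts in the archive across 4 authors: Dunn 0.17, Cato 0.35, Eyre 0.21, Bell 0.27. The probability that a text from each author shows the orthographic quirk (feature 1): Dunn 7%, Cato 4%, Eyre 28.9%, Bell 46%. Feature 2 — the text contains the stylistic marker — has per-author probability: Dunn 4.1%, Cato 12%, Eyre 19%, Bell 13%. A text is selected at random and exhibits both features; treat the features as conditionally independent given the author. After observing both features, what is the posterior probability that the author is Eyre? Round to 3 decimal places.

0.386

By Bayes' rule, posterior ∝ prior × likelihood:
  Dunn: 0.17 × 0.07 × 0.041 = 0.0004879
  Cato: 0.35 × 0.04 × 0.12 = 0.00168
  Eyre: 0.21 × 0.289 × 0.19 = 0.0115311
  Bell: 0.27 × 0.46 × 0.13 = 0.016146
Sum = 0.029845.
P(Eyre | evidence) = 0.0115311 / 0.029845 ≈ 0.386.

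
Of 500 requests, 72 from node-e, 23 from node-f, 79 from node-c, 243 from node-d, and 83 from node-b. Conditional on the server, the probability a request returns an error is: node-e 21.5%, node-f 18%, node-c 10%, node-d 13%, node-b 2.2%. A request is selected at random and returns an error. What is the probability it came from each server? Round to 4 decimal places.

Unnormalized posteriors (prior × likelihood):
  node-e: 0.144 × 0.215 = 0.03096
  node-f: 0.046 × 0.18 = 0.00828
  node-c: 0.158 × 0.1 = 0.0158
  node-d: 0.486 × 0.13 = 0.06318
  node-b: 0.166 × 0.022 = 0.003652
Total = 0.121872.
P(node-e | error) = 0.03096/0.121872 ≈ 0.2540
P(node-f | error) = 0.00828/0.121872 ≈ 0.0679
P(node-c | error) = 0.0158/0.121872 ≈ 0.1296
P(node-d | error) = 0.06318/0.121872 ≈ 0.5184
P(node-b | error) = 0.003652/0.121872 ≈ 0.0300
(Check: 0.2540+0.0679+0.1296+0.5184+0.0300 = 0.9999.)

node-e 0.2540, node-f 0.0679, node-c 0.1296, node-d 0.5184, node-b 0.0300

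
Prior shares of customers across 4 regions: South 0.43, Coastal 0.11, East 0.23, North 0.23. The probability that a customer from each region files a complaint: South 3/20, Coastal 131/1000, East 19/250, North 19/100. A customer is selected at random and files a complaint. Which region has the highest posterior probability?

Unnormalized posteriors (prior × likelihood):
  South: 0.43 × 0.15 = 0.0645
  Coastal: 0.11 × 0.131 = 0.01441
  East: 0.23 × 0.076 = 0.01748
  North: 0.23 × 0.19 = 0.0437
Total = 0.14009.
Largest term belongs to South, so South is most probable.

South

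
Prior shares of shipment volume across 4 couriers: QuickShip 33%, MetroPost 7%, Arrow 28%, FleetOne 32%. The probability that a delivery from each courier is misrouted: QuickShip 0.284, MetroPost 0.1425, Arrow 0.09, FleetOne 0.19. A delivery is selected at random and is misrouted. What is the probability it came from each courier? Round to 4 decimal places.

Unnormalized posteriors (prior × likelihood):
  QuickShip: 0.33 × 0.284 = 0.09372
  MetroPost: 0.07 × 0.1425 = 0.009975
  Arrow: 0.28 × 0.09 = 0.0252
  FleetOne: 0.32 × 0.19 = 0.0608
Sum = 0.189695.
P(QuickShip | misrouted) = 0.09372/0.189695 ≈ 0.4941
P(MetroPost | misrouted) = 0.009975/0.189695 ≈ 0.0526
P(Arrow | misrouted) = 0.0252/0.189695 ≈ 0.1328
P(FleetOne | misrouted) = 0.0608/0.189695 ≈ 0.3205

QuickShip 0.4941, MetroPost 0.0526, Arrow 0.1328, FleetOne 0.3205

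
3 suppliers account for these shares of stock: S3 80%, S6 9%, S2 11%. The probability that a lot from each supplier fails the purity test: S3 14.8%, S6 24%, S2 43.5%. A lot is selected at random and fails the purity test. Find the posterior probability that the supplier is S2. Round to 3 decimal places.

0.255

By Bayes' rule, posterior ∝ prior × likelihood:
  S3: 0.8 × 0.148 = 0.1184
  S6: 0.09 × 0.24 = 0.0216
  S2: 0.11 × 0.435 = 0.04785
Normalizing constant = 0.18785.
P(S2 | evidence) = 0.04785 / 0.18785 ≈ 0.255.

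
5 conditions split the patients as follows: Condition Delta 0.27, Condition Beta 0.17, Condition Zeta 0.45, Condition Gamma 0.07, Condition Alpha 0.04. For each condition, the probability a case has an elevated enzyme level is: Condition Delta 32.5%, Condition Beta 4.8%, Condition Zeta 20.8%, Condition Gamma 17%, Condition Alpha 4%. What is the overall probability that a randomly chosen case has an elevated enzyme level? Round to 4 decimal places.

0.2030

Compute prior × likelihood for every hypothesis:
  Condition Delta: 0.27 × 0.325 = 0.08775
  Condition Beta: 0.17 × 0.048 = 0.00816
  Condition Zeta: 0.45 × 0.208 = 0.0936
  Condition Gamma: 0.07 × 0.17 = 0.0119
  Condition Alpha: 0.04 × 0.04 = 0.0016
P(elevated) = 0.08775 + 0.00816 + 0.0936 + 0.0119 + 0.0016 = 0.20301 → 0.2030.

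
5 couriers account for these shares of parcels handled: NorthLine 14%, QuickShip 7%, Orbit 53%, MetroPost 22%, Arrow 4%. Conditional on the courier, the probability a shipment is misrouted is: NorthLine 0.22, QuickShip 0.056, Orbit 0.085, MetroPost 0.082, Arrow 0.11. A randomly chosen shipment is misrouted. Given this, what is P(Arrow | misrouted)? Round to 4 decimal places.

Prior × likelihood for each hypothesis:
  NorthLine: 0.14 × 0.22 = 0.0308
  QuickShip: 0.07 × 0.056 = 0.00392
  Orbit: 0.53 × 0.085 = 0.04505
  MetroPost: 0.22 × 0.082 = 0.01804
  Arrow: 0.04 × 0.11 = 0.0044
Normalizing constant = 0.10221.
P(Arrow | evidence) = 0.0044 / 0.10221 ≈ 0.0430.

0.0430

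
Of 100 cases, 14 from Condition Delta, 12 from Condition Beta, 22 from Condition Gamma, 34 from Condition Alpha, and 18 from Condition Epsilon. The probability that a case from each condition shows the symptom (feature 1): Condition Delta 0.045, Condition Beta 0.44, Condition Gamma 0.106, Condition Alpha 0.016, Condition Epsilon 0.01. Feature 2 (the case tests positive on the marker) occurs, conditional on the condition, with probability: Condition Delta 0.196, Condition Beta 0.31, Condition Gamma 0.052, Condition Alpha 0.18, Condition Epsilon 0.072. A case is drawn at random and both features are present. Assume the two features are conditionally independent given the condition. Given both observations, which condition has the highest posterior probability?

Compute prior × likelihood for every hypothesis:
  Condition Delta: 0.14 × 0.045 × 0.196 = 0.0012348
  Condition Beta: 0.12 × 0.44 × 0.31 = 0.016368
  Condition Gamma: 0.22 × 0.106 × 0.052 = 0.00121264
  Condition Alpha: 0.34 × 0.016 × 0.18 = 0.0009792
  Condition Epsilon: 0.18 × 0.01 × 0.072 = 0.0001296
Normalizing constant = 0.01992424.
Largest term belongs to Condition Beta, so Condition Beta is most probable.

Condition Beta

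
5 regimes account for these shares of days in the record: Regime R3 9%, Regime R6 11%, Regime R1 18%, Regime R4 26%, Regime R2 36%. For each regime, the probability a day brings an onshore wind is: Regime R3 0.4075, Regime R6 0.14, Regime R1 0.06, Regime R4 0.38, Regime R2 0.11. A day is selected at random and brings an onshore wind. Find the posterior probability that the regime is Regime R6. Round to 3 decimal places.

Compute prior × likelihood for every hypothesis:
  Regime R3: 0.09 × 0.4075 = 0.036675
  Regime R6: 0.11 × 0.14 = 0.0154
  Regime R1: 0.18 × 0.06 = 0.0108
  Regime R4: 0.26 × 0.38 = 0.0988
  Regime R2: 0.36 × 0.11 = 0.0396
Normalizing constant = 0.201275.
P(Regime R6 | evidence) = 0.0154 / 0.201275 ≈ 0.077.

0.077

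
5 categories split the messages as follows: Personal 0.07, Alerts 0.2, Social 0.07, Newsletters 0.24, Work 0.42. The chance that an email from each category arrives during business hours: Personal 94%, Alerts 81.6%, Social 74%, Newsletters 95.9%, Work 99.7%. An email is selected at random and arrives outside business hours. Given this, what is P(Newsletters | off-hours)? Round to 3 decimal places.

0.140

Taking complements, P(off-hours | each) = Personal 0.06, Alerts 0.184, Social 0.26, Newsletters 0.041, Work 0.003.
Unnormalized posteriors (prior × likelihood):
  Personal: 0.07 × 0.06 = 0.0042
  Alerts: 0.2 × 0.184 = 0.0368
  Social: 0.07 × 0.26 = 0.0182
  Newsletters: 0.24 × 0.041 = 0.00984
  Work: 0.42 × 0.003 = 0.00126
Total = 0.0703.
P(Newsletters | evidence) = 0.00984 / 0.0703 ≈ 0.140.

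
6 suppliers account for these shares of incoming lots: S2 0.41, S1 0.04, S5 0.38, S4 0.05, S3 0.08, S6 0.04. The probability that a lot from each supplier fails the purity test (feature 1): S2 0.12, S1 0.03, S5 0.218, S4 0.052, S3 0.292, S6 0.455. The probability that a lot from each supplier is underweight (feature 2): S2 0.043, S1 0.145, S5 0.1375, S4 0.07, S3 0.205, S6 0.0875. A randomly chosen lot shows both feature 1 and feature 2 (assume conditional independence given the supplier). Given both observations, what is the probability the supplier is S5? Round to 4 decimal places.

0.5627

Unnormalized posteriors (prior × likelihood):
  S2: 0.41 × 0.12 × 0.043 = 0.0021156
  S1: 0.04 × 0.03 × 0.145 = 0.000174
  S5: 0.38 × 0.218 × 0.1375 = 0.0113905
  S4: 0.05 × 0.052 × 0.07 = 0.000182
  S3: 0.08 × 0.292 × 0.205 = 0.0047888
  S6: 0.04 × 0.455 × 0.0875 = 0.0015925
Normalizing constant = 0.0202434.
P(S5 | evidence) = 0.0113905 / 0.0202434 ≈ 0.5627.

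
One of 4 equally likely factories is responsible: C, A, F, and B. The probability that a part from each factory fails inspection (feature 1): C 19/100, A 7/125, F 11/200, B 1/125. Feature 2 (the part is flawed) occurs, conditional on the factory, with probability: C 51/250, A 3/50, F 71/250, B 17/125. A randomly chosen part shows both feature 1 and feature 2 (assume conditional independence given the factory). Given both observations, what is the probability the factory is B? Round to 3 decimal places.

Since the prior is uniform, the posterior is proportional to the likelihood:
  C: 0.19 × 0.204 = 0.03876
  A: 0.056 × 0.06 = 0.00336
  F: 0.055 × 0.284 = 0.01562
  B: 0.008 × 0.136 = 0.001088
Normalizing constant = 0.058828.
P(B | evidence) = 0.001088 / 0.058828 ≈ 0.018.

0.018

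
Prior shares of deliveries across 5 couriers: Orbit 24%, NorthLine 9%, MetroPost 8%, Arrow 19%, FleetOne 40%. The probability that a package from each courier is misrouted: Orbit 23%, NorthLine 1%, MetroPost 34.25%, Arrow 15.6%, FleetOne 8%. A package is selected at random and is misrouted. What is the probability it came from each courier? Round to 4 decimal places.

Orbit 0.3803, NorthLine 0.0062, MetroPost 0.1888, Arrow 0.2042, FleetOne 0.2205

Unnormalized posteriors (prior × likelihood):
  Orbit: 0.24 × 0.23 = 0.0552
  NorthLine: 0.09 × 0.01 = 0.0009
  MetroPost: 0.08 × 0.3425 = 0.0274
  Arrow: 0.19 × 0.156 = 0.02964
  FleetOne: 0.4 × 0.08 = 0.032
Sum = 0.14514.
P(Orbit | misrouted) = 0.0552/0.14514 ≈ 0.3803
P(NorthLine | misrouted) = 0.0009/0.14514 ≈ 0.0062
P(MetroPost | misrouted) = 0.0274/0.14514 ≈ 0.1888
P(Arrow | misrouted) = 0.02964/0.14514 ≈ 0.2042
P(FleetOne | misrouted) = 0.032/0.14514 ≈ 0.2205
(Check: 0.3803+0.0062+0.1888+0.2042+0.2205 = 1.0000.)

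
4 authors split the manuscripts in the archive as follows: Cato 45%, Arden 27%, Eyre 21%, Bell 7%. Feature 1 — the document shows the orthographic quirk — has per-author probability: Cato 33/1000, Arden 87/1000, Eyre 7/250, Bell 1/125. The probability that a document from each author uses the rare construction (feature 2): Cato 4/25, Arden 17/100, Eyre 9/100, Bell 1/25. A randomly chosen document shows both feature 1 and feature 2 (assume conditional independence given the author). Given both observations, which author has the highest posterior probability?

By Bayes' rule, posterior ∝ prior × likelihood:
  Cato: 0.45 × 0.033 × 0.16 = 0.002376
  Arden: 0.27 × 0.087 × 0.17 = 0.0039933
  Eyre: 0.21 × 0.028 × 0.09 = 0.0005292
  Bell: 0.07 × 0.008 × 0.04 = 0.0000224
Normalizing constant = 0.0069209.
Largest term belongs to Arden, so Arden is most probable.

Arden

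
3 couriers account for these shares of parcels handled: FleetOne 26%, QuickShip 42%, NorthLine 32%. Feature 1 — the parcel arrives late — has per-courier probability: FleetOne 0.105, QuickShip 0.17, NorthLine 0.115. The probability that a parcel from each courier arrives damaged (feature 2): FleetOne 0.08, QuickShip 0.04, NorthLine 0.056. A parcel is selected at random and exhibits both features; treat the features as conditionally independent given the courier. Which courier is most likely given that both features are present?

By Bayes' rule, posterior ∝ prior × likelihood:
  FleetOne: 0.26 × 0.105 × 0.08 = 0.002184
  QuickShip: 0.42 × 0.17 × 0.04 = 0.002856
  NorthLine: 0.32 × 0.115 × 0.056 = 0.0020608
Sum = 0.0071008.
Largest term belongs to QuickShip, so QuickShip is most probable.

QuickShip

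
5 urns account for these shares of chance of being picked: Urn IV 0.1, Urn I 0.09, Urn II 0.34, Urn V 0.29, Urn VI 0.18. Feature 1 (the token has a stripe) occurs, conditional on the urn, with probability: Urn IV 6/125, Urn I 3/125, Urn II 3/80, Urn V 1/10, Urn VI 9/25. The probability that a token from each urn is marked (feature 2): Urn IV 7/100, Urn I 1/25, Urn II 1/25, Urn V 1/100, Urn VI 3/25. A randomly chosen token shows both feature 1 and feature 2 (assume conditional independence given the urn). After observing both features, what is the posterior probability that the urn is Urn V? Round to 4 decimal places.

0.0322

Compute prior × likelihood for every hypothesis:
  Urn IV: 0.1 × 0.048 × 0.07 = 0.000336
  Urn I: 0.09 × 0.024 × 0.04 = 0.0000864
  Urn II: 0.34 × 0.0375 × 0.04 = 0.00051
  Urn V: 0.29 × 0.1 × 0.01 = 0.00029
  Urn VI: 0.18 × 0.36 × 0.12 = 0.007776
Total = 0.0089984.
P(Urn V | evidence) = 0.00029 / 0.0089984 ≈ 0.0322.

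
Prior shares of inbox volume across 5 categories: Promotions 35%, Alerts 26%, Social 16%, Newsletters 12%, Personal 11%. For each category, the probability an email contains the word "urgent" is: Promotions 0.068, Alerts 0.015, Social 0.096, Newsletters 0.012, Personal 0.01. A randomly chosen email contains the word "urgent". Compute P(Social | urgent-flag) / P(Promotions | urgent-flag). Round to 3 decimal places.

0.645

Prior × likelihood for each hypothesis:
  Promotions: 0.35 × 0.068 = 0.0238
  Alerts: 0.26 × 0.015 = 0.0039
  Social: 0.16 × 0.096 = 0.01536
  Newsletters: 0.12 × 0.012 = 0.00144
  Personal: 0.11 × 0.01 = 0.0011
Sum = 0.0456.
The ratio is 0.01536 / 0.0238 (the normalizer cancels) = 0.645.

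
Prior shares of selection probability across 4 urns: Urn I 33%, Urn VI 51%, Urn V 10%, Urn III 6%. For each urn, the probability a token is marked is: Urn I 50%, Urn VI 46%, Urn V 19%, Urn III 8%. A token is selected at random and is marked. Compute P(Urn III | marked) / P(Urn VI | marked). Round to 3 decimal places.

Unnormalized posteriors (prior × likelihood):
  Urn I: 0.33 × 0.5 = 0.165
  Urn VI: 0.51 × 0.46 = 0.2346
  Urn V: 0.1 × 0.19 = 0.019
  Urn III: 0.06 × 0.08 = 0.0048
Sum = 0.4234.
The ratio is 0.0048 / 0.2346 (the normalizer cancels) = 0.020.

0.020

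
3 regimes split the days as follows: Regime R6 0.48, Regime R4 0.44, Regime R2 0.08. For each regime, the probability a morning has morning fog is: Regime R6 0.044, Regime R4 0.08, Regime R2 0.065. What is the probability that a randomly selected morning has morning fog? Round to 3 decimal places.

Unnormalized posteriors (prior × likelihood):
  Regime R6: 0.48 × 0.044 = 0.02112
  Regime R4: 0.44 × 0.08 = 0.0352
  Regime R2: 0.08 × 0.065 = 0.0052
P(fog) = 0.02112 + 0.0352 + 0.0052 = 0.06152 → 0.062.

0.062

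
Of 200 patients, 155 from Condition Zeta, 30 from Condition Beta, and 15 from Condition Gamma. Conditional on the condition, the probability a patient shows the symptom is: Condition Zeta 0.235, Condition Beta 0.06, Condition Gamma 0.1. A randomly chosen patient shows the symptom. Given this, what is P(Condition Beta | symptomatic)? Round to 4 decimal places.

Compute prior × likelihood for every hypothesis:
  Condition Zeta: 0.775 × 0.235 = 0.182125
  Condition Beta: 0.15 × 0.06 = 0.009
  Condition Gamma: 0.075 × 0.1 = 0.0075
Sum = 0.198625.
P(Condition Beta | evidence) = 0.009 / 0.198625 ≈ 0.0453.

0.0453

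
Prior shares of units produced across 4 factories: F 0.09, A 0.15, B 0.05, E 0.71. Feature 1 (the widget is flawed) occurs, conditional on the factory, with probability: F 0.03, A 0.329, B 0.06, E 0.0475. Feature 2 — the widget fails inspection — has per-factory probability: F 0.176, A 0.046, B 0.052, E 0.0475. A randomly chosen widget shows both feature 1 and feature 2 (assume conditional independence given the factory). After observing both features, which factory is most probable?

By Bayes' rule, posterior ∝ prior × likelihood:
  F: 0.09 × 0.03 × 0.176 = 0.0004752
  A: 0.15 × 0.329 × 0.046 = 0.0022701
  B: 0.05 × 0.06 × 0.052 = 0.000156
  E: 0.71 × 0.0475 × 0.0475 = 0.0016019375
Sum = 0.0045032375.
Largest term belongs to A, so A is most probable.

A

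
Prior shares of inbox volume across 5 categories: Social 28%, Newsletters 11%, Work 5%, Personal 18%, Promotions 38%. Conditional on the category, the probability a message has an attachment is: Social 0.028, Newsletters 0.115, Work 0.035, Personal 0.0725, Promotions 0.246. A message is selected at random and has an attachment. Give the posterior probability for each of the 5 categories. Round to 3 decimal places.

Social 0.061, Newsletters 0.098, Work 0.014, Personal 0.101, Promotions 0.726

Compute prior × likelihood for every hypothesis:
  Social: 0.28 × 0.028 = 0.00784
  Newsletters: 0.11 × 0.115 = 0.01265
  Work: 0.05 × 0.035 = 0.00175
  Personal: 0.18 × 0.0725 = 0.01305
  Promotions: 0.38 × 0.246 = 0.09348
Sum = 0.12877.
P(Social | attachment) = 0.00784/0.12877 ≈ 0.061
P(Newsletters | attachment) = 0.01265/0.12877 ≈ 0.098
P(Work | attachment) = 0.00175/0.12877 ≈ 0.014
P(Personal | attachment) = 0.01305/0.12877 ≈ 0.101
P(Promotions | attachment) = 0.09348/0.12877 ≈ 0.726
(Check: 0.061+0.098+0.014+0.101+0.726 = 1.000.)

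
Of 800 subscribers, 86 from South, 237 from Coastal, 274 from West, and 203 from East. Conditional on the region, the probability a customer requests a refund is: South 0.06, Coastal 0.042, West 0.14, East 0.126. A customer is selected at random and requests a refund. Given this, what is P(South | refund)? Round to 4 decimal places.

0.0653

Unnormalized posteriors (prior × likelihood):
  South: 0.1075 × 0.06 = 0.00645
  Coastal: 0.29625 × 0.042 = 0.0124425
  West: 0.3425 × 0.14 = 0.04795
  East: 0.25375 × 0.126 = 0.0319725
Normalizing constant = 0.098815.
P(South | evidence) = 0.00645 / 0.098815 ≈ 0.0653.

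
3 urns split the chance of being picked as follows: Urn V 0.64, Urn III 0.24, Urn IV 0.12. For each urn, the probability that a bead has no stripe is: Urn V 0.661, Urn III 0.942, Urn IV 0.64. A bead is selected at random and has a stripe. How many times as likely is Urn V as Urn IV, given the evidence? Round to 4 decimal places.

Taking complements, P(striped | each) = Urn V 0.339, Urn III 0.058, Urn IV 0.36.
By Bayes' rule, posterior ∝ prior × likelihood:
  Urn V: 0.64 × 0.339 = 0.21696
  Urn III: 0.24 × 0.058 = 0.01392
  Urn IV: 0.12 × 0.36 = 0.0432
Normalizing constant = 0.27408.
The ratio is 0.21696 / 0.0432 (the normalizer cancels) = 5.0222.

5.0222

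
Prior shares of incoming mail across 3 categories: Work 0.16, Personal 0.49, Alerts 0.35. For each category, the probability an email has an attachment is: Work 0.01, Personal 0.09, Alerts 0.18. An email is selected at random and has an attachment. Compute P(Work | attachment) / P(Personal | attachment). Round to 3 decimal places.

By Bayes' rule, posterior ∝ prior × likelihood:
  Work: 0.16 × 0.01 = 0.0016
  Personal: 0.49 × 0.09 = 0.0441
  Alerts: 0.35 × 0.18 = 0.063
Total = 0.1087.
The ratio is 0.0016 / 0.0441 (the normalizer cancels) = 0.036.

0.036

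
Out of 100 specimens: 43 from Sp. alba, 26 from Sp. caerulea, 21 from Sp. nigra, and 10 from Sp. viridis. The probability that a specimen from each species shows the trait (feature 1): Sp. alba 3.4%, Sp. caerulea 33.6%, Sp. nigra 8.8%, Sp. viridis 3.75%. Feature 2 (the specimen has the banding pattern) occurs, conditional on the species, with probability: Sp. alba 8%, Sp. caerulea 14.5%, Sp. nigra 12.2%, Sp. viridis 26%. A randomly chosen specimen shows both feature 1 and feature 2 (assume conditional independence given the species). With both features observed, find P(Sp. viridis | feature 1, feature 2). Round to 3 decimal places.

0.057

Prior × likelihood for each hypothesis:
  Sp. alba: 0.43 × 0.034 × 0.08 = 0.0011696
  Sp. caerulea: 0.26 × 0.336 × 0.145 = 0.0126672
  Sp. nigra: 0.21 × 0.088 × 0.122 = 0.00225456
  Sp. viridis: 0.1 × 0.0375 × 0.26 = 0.000975
Normalizing constant = 0.01706636.
P(Sp. viridis | evidence) = 0.000975 / 0.01706636 ≈ 0.057.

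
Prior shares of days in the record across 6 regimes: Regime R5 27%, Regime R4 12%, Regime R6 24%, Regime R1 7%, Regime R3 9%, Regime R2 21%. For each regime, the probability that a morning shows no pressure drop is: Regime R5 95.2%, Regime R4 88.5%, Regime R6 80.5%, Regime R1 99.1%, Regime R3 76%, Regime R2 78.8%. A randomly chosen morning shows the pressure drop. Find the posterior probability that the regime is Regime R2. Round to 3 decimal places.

0.317

Taking complements, P(drop | each) = Regime R5 0.048, Regime R4 0.115, Regime R6 0.195, Regime R1 0.009, Regime R3 0.24, Regime R2 0.212.
By Bayes' rule, posterior ∝ prior × likelihood:
  Regime R5: 0.27 × 0.048 = 0.01296
  Regime R4: 0.12 × 0.115 = 0.0138
  Regime R6: 0.24 × 0.195 = 0.0468
  Regime R1: 0.07 × 0.009 = 0.00063
  Regime R3: 0.09 × 0.24 = 0.0216
  Regime R2: 0.21 × 0.212 = 0.04452
Normalizing constant = 0.14031.
P(Regime R2 | evidence) = 0.04452 / 0.14031 ≈ 0.317.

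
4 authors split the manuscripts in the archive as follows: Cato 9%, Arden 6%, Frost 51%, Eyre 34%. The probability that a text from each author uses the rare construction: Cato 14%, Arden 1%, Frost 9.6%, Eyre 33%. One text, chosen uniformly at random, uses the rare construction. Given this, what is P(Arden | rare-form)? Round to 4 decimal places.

Unnormalized posteriors (prior × likelihood):
  Cato: 0.09 × 0.14 = 0.0126
  Arden: 0.06 × 0.01 = 0.0006
  Frost: 0.51 × 0.096 = 0.04896
  Eyre: 0.34 × 0.33 = 0.1122
Total = 0.17436.
P(Arden | evidence) = 0.0006 / 0.17436 ≈ 0.0034.

0.0034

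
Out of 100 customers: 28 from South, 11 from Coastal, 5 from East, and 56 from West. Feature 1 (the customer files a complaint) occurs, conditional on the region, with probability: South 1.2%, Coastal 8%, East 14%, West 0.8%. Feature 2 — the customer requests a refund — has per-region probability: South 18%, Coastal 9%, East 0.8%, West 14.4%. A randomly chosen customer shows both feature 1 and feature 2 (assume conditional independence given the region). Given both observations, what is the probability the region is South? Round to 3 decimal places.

0.288

Prior × likelihood for each hypothesis:
  South: 0.28 × 0.012 × 0.18 = 0.0006048
  Coastal: 0.11 × 0.08 × 0.09 = 0.000792
  East: 0.05 × 0.14 × 0.008 = 0.000056
  West: 0.56 × 0.008 × 0.144 = 0.00064512
Total = 0.00209792.
P(South | evidence) = 0.0006048 / 0.00209792 ≈ 0.288.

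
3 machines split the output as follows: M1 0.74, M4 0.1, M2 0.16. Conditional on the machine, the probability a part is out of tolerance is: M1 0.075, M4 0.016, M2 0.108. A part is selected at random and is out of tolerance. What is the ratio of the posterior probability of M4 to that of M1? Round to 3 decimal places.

Prior × likelihood for each hypothesis:
  M1: 0.74 × 0.075 = 0.0555
  M4: 0.1 × 0.016 = 0.0016
  M2: 0.16 × 0.108 = 0.01728
Normalizing constant = 0.07438.
The ratio is 0.0016 / 0.0555 (the normalizer cancels) = 0.029.

0.029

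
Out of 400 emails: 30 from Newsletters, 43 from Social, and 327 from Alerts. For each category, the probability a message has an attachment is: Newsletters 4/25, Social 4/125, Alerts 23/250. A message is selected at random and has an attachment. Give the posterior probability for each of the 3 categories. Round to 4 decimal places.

Compute prior × likelihood for every hypothesis:
  Newsletters: 0.075 × 0.16 = 0.012
  Social: 0.1075 × 0.032 = 0.00344
  Alerts: 0.8175 × 0.092 = 0.07521
Total = 0.09065.
P(Newsletters | attachment) = 0.012/0.09065 ≈ 0.1324
P(Social | attachment) = 0.00344/0.09065 ≈ 0.0379
P(Alerts | attachment) = 0.07521/0.09065 ≈ 0.8297
(Check: 0.1324+0.0379+0.8297 = 1.0000.)

Newsletters 0.1324, Social 0.0379, Alerts 0.8297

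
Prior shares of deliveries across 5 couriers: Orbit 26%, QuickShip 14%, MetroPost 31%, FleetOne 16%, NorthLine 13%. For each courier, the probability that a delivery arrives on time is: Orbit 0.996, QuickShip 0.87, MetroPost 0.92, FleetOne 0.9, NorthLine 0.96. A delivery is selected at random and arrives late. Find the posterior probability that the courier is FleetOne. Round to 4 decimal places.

Taking complements, P(late | each) = Orbit 0.004, QuickShip 0.13, MetroPost 0.08, FleetOne 0.1, NorthLine 0.04.
Prior × likelihood for each hypothesis:
  Orbit: 0.26 × 0.004 = 0.00104
  QuickShip: 0.14 × 0.13 = 0.0182
  MetroPost: 0.31 × 0.08 = 0.0248
  FleetOne: 0.16 × 0.1 = 0.016
  NorthLine: 0.13 × 0.04 = 0.0052
Total = 0.06524.
P(FleetOne | evidence) = 0.016 / 0.06524 ≈ 0.2452.

0.2452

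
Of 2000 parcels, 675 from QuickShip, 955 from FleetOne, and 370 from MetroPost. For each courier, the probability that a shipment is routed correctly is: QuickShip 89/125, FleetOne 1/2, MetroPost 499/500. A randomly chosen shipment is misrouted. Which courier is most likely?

FleetOne

Taking complements, P(misrouted | each) = QuickShip 0.288, FleetOne 0.5, MetroPost 0.002.
By Bayes' rule, posterior ∝ prior × likelihood:
  QuickShip: 0.3375 × 0.288 = 0.0972
  FleetOne: 0.4775 × 0.5 = 0.23875
  MetroPost: 0.185 × 0.002 = 0.00037
Total = 0.33632.
Largest term belongs to FleetOne, so FleetOne is most probable.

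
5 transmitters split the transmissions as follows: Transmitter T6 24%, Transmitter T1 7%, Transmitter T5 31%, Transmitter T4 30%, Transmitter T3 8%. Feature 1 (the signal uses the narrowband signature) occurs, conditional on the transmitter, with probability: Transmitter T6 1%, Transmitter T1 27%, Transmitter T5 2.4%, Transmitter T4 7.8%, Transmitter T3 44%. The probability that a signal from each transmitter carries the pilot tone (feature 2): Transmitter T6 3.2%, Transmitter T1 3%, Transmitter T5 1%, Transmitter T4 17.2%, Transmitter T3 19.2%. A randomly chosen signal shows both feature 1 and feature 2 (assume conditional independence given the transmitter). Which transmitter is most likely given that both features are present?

Transmitter T3

Compute prior × likelihood for every hypothesis:
  Transmitter T6: 0.24 × 0.01 × 0.032 = 0.0000768
  Transmitter T1: 0.07 × 0.27 × 0.03 = 0.000567
  Transmitter T5: 0.31 × 0.024 × 0.01 = 0.0000744
  Transmitter T4: 0.3 × 0.078 × 0.172 = 0.0040248
  Transmitter T3: 0.08 × 0.44 × 0.192 = 0.0067584
Sum = 0.0115014.
Largest term belongs to Transmitter T3, so Transmitter T3 is most probable.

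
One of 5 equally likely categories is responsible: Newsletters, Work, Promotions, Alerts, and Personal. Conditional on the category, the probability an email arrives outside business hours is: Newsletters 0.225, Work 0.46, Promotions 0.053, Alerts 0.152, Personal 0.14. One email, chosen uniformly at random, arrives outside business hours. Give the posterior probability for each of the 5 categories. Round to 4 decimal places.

With a uniform prior (1/5 each), posterior ∝ likelihood:
  Newsletters: 0.225
  Work: 0.46
  Promotions: 0.053
  Alerts: 0.152
  Personal: 0.14
Normalizing constant = 1.03.
P(Newsletters | off-hours) = 0.225/1.03 ≈ 0.2184
P(Work | off-hours) = 0.46/1.03 ≈ 0.4466
P(Promotions | off-hours) = 0.053/1.03 ≈ 0.0515
P(Alerts | off-hours) = 0.152/1.03 ≈ 0.1476
P(Personal | off-hours) = 0.14/1.03 ≈ 0.1359
(Check: 0.2184+0.4466+0.0515+0.1476+0.1359 = 1.0000.)

Newsletters 0.2184, Work 0.4466, Promotions 0.0515, Alerts 0.1476, Personal 0.1359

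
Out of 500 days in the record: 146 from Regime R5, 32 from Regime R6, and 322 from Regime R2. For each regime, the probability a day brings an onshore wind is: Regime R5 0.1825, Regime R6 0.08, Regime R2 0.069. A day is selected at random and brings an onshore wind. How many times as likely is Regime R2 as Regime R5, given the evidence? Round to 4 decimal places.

0.8339

Prior × likelihood for each hypothesis:
  Regime R5: 0.292 × 0.1825 = 0.05329
  Regime R6: 0.064 × 0.08 = 0.00512
  Regime R2: 0.644 × 0.069 = 0.044436
Total = 0.102846.
The ratio is 0.044436 / 0.05329 (the normalizer cancels) = 0.8339.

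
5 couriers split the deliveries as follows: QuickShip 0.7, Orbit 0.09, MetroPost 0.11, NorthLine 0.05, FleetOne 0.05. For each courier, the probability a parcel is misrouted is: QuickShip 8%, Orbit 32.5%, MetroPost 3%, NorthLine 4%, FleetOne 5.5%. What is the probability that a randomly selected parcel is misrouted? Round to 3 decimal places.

0.093

Unnormalized posteriors (prior × likelihood):
  QuickShip: 0.7 × 0.08 = 0.056
  Orbit: 0.09 × 0.325 = 0.02925
  MetroPost: 0.11 × 0.03 = 0.0033
  NorthLine: 0.05 × 0.04 = 0.002
  FleetOne: 0.05 × 0.055 = 0.00275
P(misrouted) = 0.056 + 0.02925 + 0.0033 + 0.002 + 0.00275 = 0.0933 → 0.093.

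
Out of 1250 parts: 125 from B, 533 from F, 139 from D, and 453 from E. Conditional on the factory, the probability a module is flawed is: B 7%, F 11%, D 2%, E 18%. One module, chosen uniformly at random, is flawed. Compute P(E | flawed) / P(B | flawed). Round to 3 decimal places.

Prior × likelihood for each hypothesis:
  B: 0.1 × 0.07 = 0.007
  F: 0.4264 × 0.11 = 0.046904
  D: 0.1112 × 0.02 = 0.002224
  E: 0.3624 × 0.18 = 0.065232
Sum = 0.12136.
The ratio is 0.065232 / 0.007 (the normalizer cancels) = 9.319.

9.319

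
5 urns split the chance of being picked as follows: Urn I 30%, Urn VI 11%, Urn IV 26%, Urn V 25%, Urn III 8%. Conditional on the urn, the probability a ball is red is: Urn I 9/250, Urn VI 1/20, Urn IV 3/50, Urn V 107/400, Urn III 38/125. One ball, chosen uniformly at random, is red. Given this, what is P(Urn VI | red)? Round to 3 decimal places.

0.045

Prior × likelihood for each hypothesis:
  Urn I: 0.3 × 0.036 = 0.0108
  Urn VI: 0.11 × 0.05 = 0.0055
  Urn IV: 0.26 × 0.06 = 0.0156
  Urn V: 0.25 × 0.2675 = 0.066875
  Urn III: 0.08 × 0.304 = 0.02432
Sum = 0.123095.
P(Urn VI | evidence) = 0.0055 / 0.123095 ≈ 0.045.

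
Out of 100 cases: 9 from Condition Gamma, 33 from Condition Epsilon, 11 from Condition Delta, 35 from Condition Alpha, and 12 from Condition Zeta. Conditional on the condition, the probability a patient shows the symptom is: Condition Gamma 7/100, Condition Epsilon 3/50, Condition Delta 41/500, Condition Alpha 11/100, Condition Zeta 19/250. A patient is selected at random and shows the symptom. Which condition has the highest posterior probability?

By Bayes' rule, posterior ∝ prior × likelihood:
  Condition Gamma: 0.09 × 0.07 = 0.0063
  Condition Epsilon: 0.33 × 0.06 = 0.0198
  Condition Delta: 0.11 × 0.082 = 0.00902
  Condition Alpha: 0.35 × 0.11 = 0.0385
  Condition Zeta: 0.12 × 0.076 = 0.00912
Normalizing constant = 0.08274.
Largest term belongs to Condition Alpha, so Condition Alpha is most probable.

Condition Alpha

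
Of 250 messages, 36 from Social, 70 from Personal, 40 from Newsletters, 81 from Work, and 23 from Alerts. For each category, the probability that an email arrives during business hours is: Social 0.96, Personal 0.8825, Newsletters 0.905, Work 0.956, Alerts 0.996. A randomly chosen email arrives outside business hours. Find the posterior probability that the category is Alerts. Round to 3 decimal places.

Taking complements, P(off-hours | each) = Social 0.04, Personal 0.1175, Newsletters 0.095, Work 0.044, Alerts 0.004.
Unnormalized posteriors (prior × likelihood):
  Social: 0.144 × 0.04 = 0.00576
  Personal: 0.28 × 0.1175 = 0.0329
  Newsletters: 0.16 × 0.095 = 0.0152
  Work: 0.324 × 0.044 = 0.014256
  Alerts: 0.092 × 0.004 = 0.000368
Total = 0.068484.
P(Alerts | evidence) = 0.000368 / 0.068484 ≈ 0.005.

0.005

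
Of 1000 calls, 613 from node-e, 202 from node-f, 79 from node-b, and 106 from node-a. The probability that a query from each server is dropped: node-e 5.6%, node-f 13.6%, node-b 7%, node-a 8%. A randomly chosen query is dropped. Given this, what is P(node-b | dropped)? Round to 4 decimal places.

Prior × likelihood for each hypothesis:
  node-e: 0.613 × 0.056 = 0.034328
  node-f: 0.202 × 0.136 = 0.027472
  node-b: 0.079 × 0.07 = 0.00553
  node-a: 0.106 × 0.08 = 0.00848
Normalizing constant = 0.07581.
P(node-b | evidence) = 0.00553 / 0.07581 ≈ 0.0729.

0.0729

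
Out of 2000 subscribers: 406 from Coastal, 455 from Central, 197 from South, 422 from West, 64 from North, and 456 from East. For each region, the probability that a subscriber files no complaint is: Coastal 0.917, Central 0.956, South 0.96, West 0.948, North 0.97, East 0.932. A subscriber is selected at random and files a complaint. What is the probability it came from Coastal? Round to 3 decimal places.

Taking complements, P(complaint | each) = Coastal 0.083, Central 0.044, South 0.04, West 0.052, North 0.03, East 0.068.
Prior × likelihood for each hypothesis:
  Coastal: 0.203 × 0.083 = 0.016849
  Central: 0.2275 × 0.044 = 0.01001
  South: 0.0985 × 0.04 = 0.00394
  West: 0.211 × 0.052 = 0.010972
  North: 0.032 × 0.03 = 0.00096
  East: 0.228 × 0.068 = 0.015504
Sum = 0.058235.
P(Coastal | evidence) = 0.016849 / 0.058235 ≈ 0.289.

0.289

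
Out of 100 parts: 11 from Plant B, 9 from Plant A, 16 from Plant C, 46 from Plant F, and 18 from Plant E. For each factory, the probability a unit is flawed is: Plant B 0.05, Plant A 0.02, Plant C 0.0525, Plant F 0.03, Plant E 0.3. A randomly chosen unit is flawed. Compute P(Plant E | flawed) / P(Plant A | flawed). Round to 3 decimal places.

Compute prior × likelihood for every hypothesis:
  Plant B: 0.11 × 0.05 = 0.0055
  Plant A: 0.09 × 0.02 = 0.0018
  Plant C: 0.16 × 0.0525 = 0.0084
  Plant F: 0.46 × 0.03 = 0.0138
  Plant E: 0.18 × 0.3 = 0.054
Total = 0.0835.
The ratio is 0.054 / 0.0018 (the normalizer cancels) = 30.000.

30.000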